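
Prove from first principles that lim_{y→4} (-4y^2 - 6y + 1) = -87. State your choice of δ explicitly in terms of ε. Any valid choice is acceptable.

δ = min(1, ε/42)

Let ε > 0. We want δ > 0 such that 0 < |y − 4| < δ implies |(-4y^2 - 6y + 1) + 87| < ε.
(-4y^2 - 6y + 1) + 87 = -4y^2 - 6y + 88 = (y − 4)(-4y - 22).
So |(-4y^2 - 6y + 1) + 87| = |y − 4|·|-4y - 22|.
Require δ ≤ 1. Then |y − 4| < 1 gives |y| < 5, and by the triangle inequality |-4y - 22| ≤ 4·5 + 22 = 42.
Hence |(-4y^2 - 6y + 1) + 87| ≤ 42|y − 4| < ε provided |y − 4| < ε/42.
Take δ = min(1, ε/42). Then 0 < |y − 4| < δ gives both |y − 4| < 1 and |y − 4| < ε/42, so |(-4y^2 - 6y + 1) + 87| < ε.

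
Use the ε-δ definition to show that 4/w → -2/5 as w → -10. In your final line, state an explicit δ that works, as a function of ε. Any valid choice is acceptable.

δ = min(5, (25/2)ε)

Let ε > 0 be given. We seek δ > 0 such that 0 < |w + 10| < δ implies |4/w + 2/5| < ε.
|4/w + 2/5| = 4·|-10 − w|/(10·|w|) = 4|w + 10|/(10|w|).
Restrict δ ≤ 5. Then |w + 10| < 5 gives |w| > 5, so 10|w| > 50.
Then |4/w + 2/5| < 4|w + 10|/50, which is < ε when |w + 10| < (25/2)ε.
Take δ = min(5, (25/2)ε). Then 0 < |w + 10| < δ gives both |w + 10| < 5 and |w + 10| < (25/2)ε, so |4/w + 2/5| < ε.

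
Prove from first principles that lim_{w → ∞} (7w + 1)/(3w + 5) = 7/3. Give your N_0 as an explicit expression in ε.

N_0 = (32/9)/ε

Let ε > 0 be given. We seek N_0 > 0 such that w > N_0 implies |(7w + 1)/(3w + 5) − (7/3)| < ε.
(7w + 1)/(3w + 5) − (7/3) = (3(7w + 1) − 7(3w + 5)) / (3(3w + 5)) = -32/(3(3w + 5)).
For w > 0 we have 3w + 5 > 3w, so |(7w + 1)/(3w + 5) − (7/3)| = 32/(3(3w + 5)) < 32/(3·3w) = (32/9)/w.
Thus |(7w + 1)/(3w + 5) − (7/3)| < ε whenever w > (32/9)/ε.
Take N_0 = (32/9)/ε. If w > N_0 then |(7w + 1)/(3w + 5) − (7/3)| < (32/9)/w < ε.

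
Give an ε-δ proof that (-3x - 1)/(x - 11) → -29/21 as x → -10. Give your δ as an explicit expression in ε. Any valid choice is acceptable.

Let ε > 0. We want δ > 0 with 0 < |x + 10| < δ ⇒ |(-3x - 1)/(x - 11) + 29/21| < ε.
Combining over a common denominator, (-3x - 1)/(x - 11) + 29/21 = [(-3x - 1)·(-21) − 29·(x - 11)] / [(-21)·(x - 11)] = 34(x + 10) / ((-21)(x - 11)).
So |(-3x - 1)/(x - 11) + 29/21| = 34|x + 10| / (21·|x − 11|).
Restrict δ ≤ 21/2. Then |x + 10| < 21/2 gives |x − 11| = |(x + 10) + (-21)| ≥ 21 − 21/2 = 21/2.
Hence |(-3x - 1)/(x - 11) + 29/21| < 34|x + 10|/(21·(21/2)) = (68/441)|x + 10|, which is < ε once |x + 10| < (441/68)ε.
Take δ = min(21/2, (441/68)ε). Then 0 < |x + 10| < δ forces both bounds, so |(-3x - 1)/(x - 11) + 29/21| < ε.

δ = min(21/2, (441/68)ε)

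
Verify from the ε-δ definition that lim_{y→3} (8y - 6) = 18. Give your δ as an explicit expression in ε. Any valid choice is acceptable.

δ = ε/8

Suppose ε > 0. We need δ > 0 so that 0 < |y − 3| < δ implies |(8y - 6) − 18| < ε.
Since (8y - 6) − 18 = 8(y − 3), we have |(8y - 6) − 18| = 8|y − 3|.
Thus it suffices that |y − 3| < ε/8.
Take δ = ε/8. If 0 < |y − 3| < δ then |(8y - 6) − 18| = 8|y − 3| < 8·(ε/8) = ε.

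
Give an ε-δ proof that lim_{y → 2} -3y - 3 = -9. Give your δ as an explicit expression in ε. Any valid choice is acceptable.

Suppose ε > 0. We need δ > 0 so that 0 < |y − 2| < δ implies |(-3y - 3) + 9| < ε.
Since (-3y - 3) + 9 = -3(y − 2), we have |(-3y - 3) + 9| = 3|y − 2|.
So 3|y − 2| < ε exactly when |y − 2| < ε/3.
Choosing δ = ε/3 gives |(-3y - 3) + 9| = 3|y − 2| < ε whenever |y − 2| < δ.

δ = ε/3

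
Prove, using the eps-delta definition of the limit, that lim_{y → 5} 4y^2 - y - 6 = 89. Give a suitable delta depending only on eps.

Suppose eps > 0. We want delta > 0 such that 0 < |y − 5| < delta implies |(4y^2 - y - 6) − 89| < eps.
(4y^2 - y - 6) − 89 = 4y^2 - y - 95 = (y − 5)(4y + 19).
So |(4y^2 - y - 6) − 89| = |y − 5|·|4y + 19|.
Require delta ≤ 1. Then |y − 5| < 1 gives |y| < 6, and by the triangle inequality |4y + 19| ≤ 4·6 + 19 = 43.
Hence |(4y^2 - y - 6) − 89| ≤ 43|y − 5| < eps provided |y − 5| < eps/43.
Take delta = min(1, eps/43). Then 0 < |y − 5| < delta gives both |y − 5| < 1 and |y − 5| < eps/43, so |(4y^2 - y - 6) − 89| < eps.

delta = min(1, eps/43)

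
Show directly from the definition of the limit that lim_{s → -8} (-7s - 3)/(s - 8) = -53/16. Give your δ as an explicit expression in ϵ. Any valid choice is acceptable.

Fix ϵ > 0. We want δ > 0 with 0 < |s + 8| < δ ⇒ |(-7s - 3)/(s - 8) + 53/16| < ϵ.
Combining over a common denominator, (-7s - 3)/(s - 8) + 53/16 = [(-7s - 3)·(-16) − 53·(s - 8)] / [(-16)·(s - 8)] = 59(s + 8) / ((-16)(s - 8)).
So |(-7s - 3)/(s - 8) + 53/16| = 59|s + 8| / (16·|s − 8|).
Restrict δ ≤ 8. Then |s + 8| < 8 gives |s − 8| = |(s + 8) + (-16)| ≥ 16 − 8 = 8.
Hence |(-7s - 3)/(s - 8) + 53/16| < 59|s + 8|/(16·8) = (59/128)|s + 8|, which is < ϵ once |s + 8| < (128/59)ϵ.
Take δ = min(8, (128/59)ϵ). Then 0 < |s + 8| < δ forces both bounds, so |(-7s - 3)/(s - 8) + 53/16| < ϵ.

δ = min(8, (128/59)ϵ)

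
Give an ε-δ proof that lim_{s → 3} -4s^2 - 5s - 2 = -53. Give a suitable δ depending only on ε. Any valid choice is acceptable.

δ = min(1, ε/33)

Let ε > 0 be given. We want δ > 0 such that 0 < |s − 3| < δ implies |(-4s^2 - 5s - 2) + 53| < ε.
(-4s^2 - 5s - 2) + 53 = -4s^2 - 5s + 51 = (s − 3)(-4s - 17).
So |(-4s^2 - 5s - 2) + 53| = |s − 3|·|-4s - 17|.
Require δ ≤ 1. Then |s − 3| < 1 gives |s| < 4, and by the triangle inequality |-4s - 17| ≤ 4·4 + 17 = 33.
Hence |(-4s^2 - 5s - 2) + 53| ≤ 33|s − 3| < ε provided |s − 3| < ε/33.
Choosing δ = min(1, ε/33) ensures both conditions, hence |(-4s^2 - 5s - 2) + 53| < ε.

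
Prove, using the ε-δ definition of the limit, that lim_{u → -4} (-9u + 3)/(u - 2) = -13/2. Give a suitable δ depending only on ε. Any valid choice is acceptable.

δ = min(3, (6/5)ε)

Let ε > 0. We want δ > 0 with 0 < |u + 4| < δ ⇒ |(-9u + 3)/(u - 2) + 13/2| < ε.
Combining over a common denominator, (-9u + 3)/(u - 2) + 13/2 = [(-9u + 3)·(-6) − 39·(u - 2)] / [(-6)·(u - 2)] = 15(u + 4) / ((-6)(u - 2)).
So |(-9u + 3)/(u - 2) + 13/2| = 15|u + 4| / (6·|u − 2|).
Restrict δ ≤ 3. Then |u + 4| < 3 gives |u − 2| = |(u + 4) + (-6)| ≥ 6 − 3 = 3.
Hence |(-9u + 3)/(u - 2) + 13/2| < 15|u + 4|/(6·3) = (5/6)|u + 4|, which is < ε once |u + 4| < (6/5)ε.
Take δ = min(3, (6/5)ε). Then 0 < |u + 4| < δ forces both bounds, so |(-9u + 3)/(u - 2) + 13/2| < ε.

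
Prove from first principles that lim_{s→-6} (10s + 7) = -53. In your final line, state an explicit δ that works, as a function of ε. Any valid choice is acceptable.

Let ε > 0. We need δ > 0 so that 0 < |s + 6| < δ implies |(10s + 7) + 53| < ε.
Since (10s + 7) + 53 = 10(s + 6), we have |(10s + 7) + 53| = 10|s + 6|.
Thus it suffices that |s + 6| < ε/10.
Take δ = ε/10. If 0 < |s + 6| < δ then |(10s + 7) + 53| = 10|s + 6| < 10·(ε/10) = ε.

δ = ε/10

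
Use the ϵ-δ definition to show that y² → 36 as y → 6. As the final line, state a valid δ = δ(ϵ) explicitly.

Let ϵ > 0. We seek δ > 0 with 0 < |y − 6| < δ ⇒ |y² − 36| < ϵ.
Factor: y² − 36 = (y − 6)(y + 6), so |y² − 36| = |y − 6|·|y + 6|.
Restrict δ ≤ 2. Then |y − 6| < 2 gives |y| < 8, so by the triangle inequality |y + 6| ≤ 8 + 6 = 14.
Hence |y² − 36| ≤ 14|y − 6|, which is < ϵ once |y − 6| < ϵ/14.
Take δ = min(2, ϵ/14). If 0 < |y − 6| < δ then both bounds hold and |y² − 36| ≤ 14|y − 6| < 14·(ϵ/14) = ϵ.

δ = min(2, ϵ/14)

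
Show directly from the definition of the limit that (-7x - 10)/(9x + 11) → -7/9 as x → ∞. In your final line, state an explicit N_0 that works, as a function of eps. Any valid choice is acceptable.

N_0 = (13/81)/eps

Let eps > 0 be given. We seek N_0 > 0 such that x > N_0 implies |(-7x - 10)/(9x + 11) + 7/9| < eps.
(-7x - 10)/(9x + 11) + 7/9 = (9(-7x - 10) − (-7)(9x + 11)) / (9(9x + 11)) = -13/(9(9x + 11)).
For x > 0 we have 9x + 11 > 9x, so |(-7x - 10)/(9x + 11) + 7/9| = 13/(9(9x + 11)) < 13/(9·9x) = (13/81)/x.
Thus |(-7x - 10)/(9x + 11) + 7/9| < eps whenever x > (13/81)/eps.
Take N_0 = (13/81)/eps. If x > N_0 then |(-7x - 10)/(9x + 11) + 7/9| < (13/81)/x < eps.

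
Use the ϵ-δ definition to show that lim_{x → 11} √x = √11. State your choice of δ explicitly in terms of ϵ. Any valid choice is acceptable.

Fix ϵ > 0. We want δ > 0 such that 0 < |x − 11| < δ implies |√x − √11| < ϵ.
Multiplying by the conjugate, |√x − √11| = |x − 11|/(√x + √11).
Restrict δ ≤ 11 so that |x − 11| < 11 forces x > 0, and then √x + √11 > √11.
Hence |√x − √11| < |x − 11|/√11, which is < ϵ once |x − 11| < √11·ϵ.
Take δ = min(11, √11·ϵ). If 0 < |x − 11| < δ then x > 0 and |√x − √11| < |x − 11|/√11 < ϵ.

δ = min(11, √11·ϵ)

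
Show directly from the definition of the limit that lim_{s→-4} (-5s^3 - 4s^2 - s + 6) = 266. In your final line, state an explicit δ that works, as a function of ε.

δ = min(1, ε/270)

Let ε > 0. We want δ > 0 such that 0 < |s + 4| < δ implies |(-5s^3 - 4s^2 - s + 6) − 266| < ε.
(-5s^3 - 4s^2 - s + 6) − 266 = -5s^3 - 4s^2 - s - 260 = (s + 4)(-5s^2 + 16s - 65).
So |(-5s^3 - 4s^2 - s + 6) − 266| = |s + 4|·|-5s^2 + 16s - 65|.
Assume first that |s + 4| < 1, so |s| < 5. Then |-5s^2 + 16s - 65| ≤ 5·5^2 + 16·5 + 65 = 270.
Hence |(-5s^3 - 4s^2 - s + 6) − 266| ≤ 270|s + 4| < ε provided |s + 4| < ε/270.
Choosing δ = min(1, ε/270) ensures both conditions, hence |(-5s^3 - 4s^2 - s + 6) − 266| < ε.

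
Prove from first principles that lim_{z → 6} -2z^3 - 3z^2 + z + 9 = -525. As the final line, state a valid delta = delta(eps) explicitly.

Fix eps > 0. We want delta > 0 such that 0 < |z − 6| < delta implies |(-2z^3 - 3z^2 + z + 9) + 525| < eps.
(-2z^3 - 3z^2 + z + 9) + 525 = -2z^3 - 3z^2 + z + 534 = (z − 6)(-2z^2 - 15z - 89).
So |(-2z^3 - 3z^2 + z + 9) + 525| = |z − 6|·|-2z^2 - 15z - 89|.
Assume first that |z − 6| < 2, so |z| < 8. Then |-2z^2 - 15z - 89| ≤ 2·8^2 + 15·8 + 89 = 337.
Hence |(-2z^3 - 3z^2 + z + 9) + 525| ≤ 337|z − 6| < eps provided |z − 6| < eps/337.
Choosing delta = min(2, eps/337) ensures both conditions, hence |(-2z^3 - 3z^2 + z + 9) + 525| < eps.

delta = min(2, eps/337)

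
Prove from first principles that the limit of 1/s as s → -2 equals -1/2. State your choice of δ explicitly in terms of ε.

δ = min(1, 2ε)

Suppose ε > 0. We seek δ > 0 such that 0 < |s + 2| < δ implies |1/s + 1/2| < ε.
|1/s + 1/2| = |-2 − s|/(2·|s|) = |s + 2|/(2|s|).
Restrict δ ≤ 1. Then |s + 2| < 1 gives |s| > 1, so 2|s| > 2.
Then |1/s + 1/2| < |s + 2|/2, which is < ε when |s + 2| < 2ε.
Take δ = min(1, 2ε). Then 0 < |s + 2| < δ gives both |s + 2| < 1 and |s + 2| < 2ε, so |1/s + 1/2| < ε.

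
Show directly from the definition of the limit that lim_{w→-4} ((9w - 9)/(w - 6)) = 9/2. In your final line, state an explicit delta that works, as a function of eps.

Let eps > 0 be given. We want delta > 0 with 0 < |w + 4| < delta ⇒ |(9w - 9)/(w - 6) − (9/2)| < eps.
Combining over a common denominator, (9w - 9)/(w - 6) − (9/2) = [(9w - 9)·(-10) − (-45)·(w - 6)] / [(-10)·(w - 6)] = -45(w + 4) / ((-10)(w - 6)).
So |(9w - 9)/(w - 6) − (9/2)| = 45|w + 4| / (10·|w − 6|).
Restrict delta ≤ 5. Then |w + 4| < 5 gives |w − 6| = |(w + 4) + (-10)| ≥ 10 − 5 = 5.
Hence |(9w - 9)/(w - 6) − (9/2)| < 45|w + 4|/(10·5) = (9/10)|w + 4|, which is < eps once |w + 4| < (10/9)eps.
Take delta = min(5, (10/9)eps). Then 0 < |w + 4| < delta forces both bounds, so |(9w - 9)/(w - 6) − (9/2)| < eps.

delta = min(5, (10/9)eps)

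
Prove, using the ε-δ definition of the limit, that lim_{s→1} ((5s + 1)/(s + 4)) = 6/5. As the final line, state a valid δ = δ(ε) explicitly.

δ = min(5/2, (25/38)ε)

Fix ε > 0. We want δ > 0 with 0 < |s − 1| < δ ⇒ |(5s + 1)/(s + 4) − (6/5)| < ε.
Combining over a common denominator, (5s + 1)/(s + 4) − (6/5) = [(5s + 1)·5 − 6·(s + 4)] / [5·(s + 4)] = 19(s − 1) / (5(s + 4)).
So |(5s + 1)/(s + 4) − (6/5)| = 19|s − 1| / (5·|s + 4|).
Restrict δ ≤ 5/2. Then |s − 1| < 5/2 gives |s + 4| = |(s − 1) + 5| ≥ 5 − 5/2 = 5/2.
Hence |(5s + 1)/(s + 4) − (6/5)| < 19|s − 1|/(5·(5/2)) = (38/25)|s − 1|, which is < ε once |s − 1| < (25/38)ε.
Take δ = min(5/2, (25/38)ε). Then 0 < |s − 1| < δ forces both bounds, so |(5s + 1)/(s + 4) − (6/5)| < ε.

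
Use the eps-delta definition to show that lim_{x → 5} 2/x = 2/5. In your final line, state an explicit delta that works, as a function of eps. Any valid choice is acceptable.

delta = min(5/2, (25/4)eps)

Let eps > 0. We seek delta > 0 such that 0 < |x − 5| < delta implies |2/x − (2/5)| < eps.
|2/x − (2/5)| = 2·|5 − x|/(5·|x|) = 2|x − 5|/(5|x|).
Restrict delta ≤ 5/2. Then |x − 5| < 5/2 gives |x| > 5/2, so 5|x| > 25/2.
Then |2/x − (2/5)| < 2|x − 5|/(25/2), which is < eps when |x − 5| < (25/4)eps.
Take delta = min(5/2, (25/4)eps). Then 0 < |x − 5| < delta gives both |x − 5| < 5/2 and |x − 5| < (25/4)eps, so |2/x − (2/5)| < eps.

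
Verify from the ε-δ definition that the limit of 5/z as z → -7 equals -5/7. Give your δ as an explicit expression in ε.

Let ε > 0. We seek δ > 0 such that 0 < |z + 7| < δ implies |5/z + 5/7| < ε.
|5/z + 5/7| = 5·|-7 − z|/(7·|z|) = 5|z + 7|/(7|z|).
Restrict δ ≤ 7/2. Then |z + 7| < 7/2 gives |z| > 7/2, so 7|z| > 49/2.
Then |5/z + 5/7| < 5|z + 7|/(49/2), which is < ε when |z + 7| < (49/10)ε.
Take δ = min(7/2, (49/10)ε). Then 0 < |z + 7| < δ gives both |z + 7| < 7/2 and |z + 7| < (49/10)ε, so |5/z + 5/7| < ε.

δ = min(7/2, (49/10)ε)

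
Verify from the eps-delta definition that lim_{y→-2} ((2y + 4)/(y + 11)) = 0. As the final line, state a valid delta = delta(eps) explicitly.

delta = min(9/2, (9/4)eps)

Fix eps > 0. We want delta > 0 with 0 < |y + 2| < delta ⇒ |(2y + 4)/(y + 11) − 0| < eps.
Combining over a common denominator, (2y + 4)/(y + 11) − 0 = [(2y + 4)·9 − 0·(y + 11)] / [9·(y + 11)] = 18(y + 2) / (9(y + 11)).
So |(2y + 4)/(y + 11) − 0| = 18|y + 2| / (9·|y + 11|).
Restrict delta ≤ 9/2. Then |y + 2| < 9/2 gives |y + 11| = |(y + 2) + 9| ≥ 9 − 9/2 = 9/2.
Hence |(2y + 4)/(y + 11) − 0| < 18|y + 2|/(9·(9/2)) = (4/9)|y + 2|, which is < eps once |y + 2| < (9/4)eps.
Take delta = min(9/2, (9/4)eps). Then 0 < |y + 2| < delta forces both bounds, so |(2y + 4)/(y + 11) − 0| < eps.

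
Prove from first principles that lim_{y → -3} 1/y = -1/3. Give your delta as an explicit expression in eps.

delta = min(3/2, (9/2)eps)

Let eps > 0 be given. We seek delta > 0 such that 0 < |y + 3| < delta implies |1/y + 1/3| < eps.
|1/y + 1/3| = |-3 − y|/(3·|y|) = |y + 3|/(3|y|).
Require delta ≤ 3/2 so that |y| > 3 − 3/2 = 3/2, hence 3|y| > 9/2.
Then |1/y + 1/3| < |y + 3|/(9/2), which is < eps when |y + 3| < (9/2)eps.
Take delta = min(3/2, (9/2)eps). Then 0 < |y + 3| < delta gives both |y + 3| < 3/2 and |y + 3| < (9/2)eps, so |1/y + 1/3| < eps.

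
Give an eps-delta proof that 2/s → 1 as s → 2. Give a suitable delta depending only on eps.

Let eps > 0 be given. We seek delta > 0 such that 0 < |s − 2| < delta implies |2/s − 1| < eps.
|2/s − 1| = 2·|2 − s|/(2·|s|) = 2|s − 2|/(2|s|).
Restrict delta ≤ 1. Then |s − 2| < 1 gives |s| > 1, so 2|s| > 2.
Then |2/s − 1| < 2|s − 2|/2, which is < eps when |s − 2| < eps.
Take delta = min(1, eps). Then 0 < |s − 2| < delta gives both |s − 2| < 1 and |s − 2| < eps, so |2/s − 1| < eps.

delta = min(1, eps)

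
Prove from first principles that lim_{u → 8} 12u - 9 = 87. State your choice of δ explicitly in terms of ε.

δ = ε/12

Suppose ε > 0. We need δ > 0 so that 0 < |u − 8| < δ implies |(12u - 9) − 87| < ε.
|(12u - 9) − 87| = |12u - 96| = 12|u − 8|.
So 12|u − 8| < ε exactly when |u − 8| < ε/12.
Take δ = ε/12. If 0 < |u − 8| < δ then |(12u - 9) − 87| = 12|u − 8| < 12·(ε/12) = ε.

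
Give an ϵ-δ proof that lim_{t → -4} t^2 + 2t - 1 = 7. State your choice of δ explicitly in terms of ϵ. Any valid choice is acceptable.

δ = min(1, ϵ/7)

Let ϵ > 0. We want δ > 0 such that 0 < |t + 4| < δ implies |(t^2 + 2t - 1) − 7| < ϵ.
(t^2 + 2t - 1) − 7 = t^2 + 2t - 8 = (t + 4)(t - 2).
So |(t^2 + 2t - 1) − 7| = |t + 4|·|t - 2|.
Require δ ≤ 1. Then |t + 4| < 1 gives |t| < 5, and by the triangle inequality |t - 2| ≤ 5 + 2 = 7.
Hence |(t^2 + 2t - 1) − 7| ≤ 7|t + 4| < ϵ provided |t + 4| < ϵ/7.
Take δ = min(1, ϵ/7). Then 0 < |t + 4| < δ gives both |t + 4| < 1 and |t + 4| < ϵ/7, so |(t^2 + 2t - 1) − 7| < ϵ.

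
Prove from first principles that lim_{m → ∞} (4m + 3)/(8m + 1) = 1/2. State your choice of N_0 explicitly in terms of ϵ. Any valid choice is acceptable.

Let ϵ > 0. For m ≥ 1, |(4m + 3)/(8m + 1) − (1/2)| = |20|/(8(8m + 1)) = 20/(8(8m + 1)).
Since 8m + 1 ≥ 8m for m ≥ 1, this is ≤ 20/(8·8m) = (5/16)/m.
So |(4m + 3)/(8m + 1) − (1/2)| < ϵ whenever m > (5/16)/ϵ.
Take N_0 = (5/16)/ϵ. If m > N_0 then |(4m + 3)/(8m + 1) − (1/2)| ≤ (5/16)/m < ϵ.

N_0 = (5/16)/ϵ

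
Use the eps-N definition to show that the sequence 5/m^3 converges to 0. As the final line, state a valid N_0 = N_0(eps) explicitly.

Fix eps > 0. For m ≥ 1, |5/m^3 − 0| = 5/m^3.
5/m^3 < eps ⇔ m^3 > 5/eps ⇔ m > (5/eps)^{1/3}.
Take N_0 = (5/eps)^{1/3}. Then m > N_0 implies 5/m^3 < eps.

N_0 = (5/eps)^{1/3}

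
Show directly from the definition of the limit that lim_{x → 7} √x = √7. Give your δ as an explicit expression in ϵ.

δ = min(7, √7·ϵ)

Fix ϵ > 0. We want δ > 0 such that 0 < |x − 7| < δ implies |√x − √7| < ϵ.
Multiplying by the conjugate, |√x − √7| = |x − 7|/(√x + √7).
Restrict δ ≤ 7 so that |x − 7| < 7 forces x > 0, and then √x + √7 > √7.
Hence |√x − √7| < |x − 7|/√7, which is < ϵ once |x − 7| < √7·ϵ.
Take δ = min(7, √7·ϵ). If 0 < |x − 7| < δ then x > 0 and |√x − √7| < |x − 7|/√7 < ϵ.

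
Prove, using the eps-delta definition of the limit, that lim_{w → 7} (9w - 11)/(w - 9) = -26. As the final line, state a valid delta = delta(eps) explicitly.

Let eps > 0. We want delta > 0 with 0 < |w − 7| < delta ⇒ |(9w - 11)/(w - 9) + 26| < eps.
Combining over a common denominator, (9w - 11)/(w - 9) + 26 = [(9w - 11)·(-2) − 52·(w - 9)] / [(-2)·(w - 9)] = -70(w − 7) / ((-2)(w - 9)).
So |(9w - 11)/(w - 9) + 26| = 70|w − 7| / (2·|w − 9|).
Restrict delta ≤ 1. Then |w − 7| < 1 gives |w − 9| = |(w − 7) + (-2)| ≥ 2 − 1 = 1.
Hence |(9w - 11)/(w - 9) + 26| < 70|w − 7|/(2·1) = 35|w − 7|, which is < eps once |w − 7| < (1/35)eps.
Take delta = min(1, (1/35)eps). Then 0 < |w − 7| < delta forces both bounds, so |(9w - 11)/(w - 9) + 26| < eps.

delta = min(1, (1/35)eps)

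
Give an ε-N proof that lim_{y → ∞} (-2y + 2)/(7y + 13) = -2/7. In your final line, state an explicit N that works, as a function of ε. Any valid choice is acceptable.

N = (40/49)/ε

Let ε > 0 be given. We seek N > 0 such that y > N implies |(-2y + 2)/(7y + 13) + 2/7| < ε.
(-2y + 2)/(7y + 13) + 2/7 = (7(-2y + 2) − (-2)(7y + 13)) / (7(7y + 13)) = 40/(7(7y + 13)).
For y > 0 we have 7y + 13 > 7y, so |(-2y + 2)/(7y + 13) + 2/7| = 40/(7(7y + 13)) < 40/(7·7y) = (40/49)/y.
Thus |(-2y + 2)/(7y + 13) + 2/7| < ε whenever y > (40/49)/ε.
Take N = (40/49)/ε. If y > N then |(-2y + 2)/(7y + 13) + 2/7| < (40/49)/y < ε.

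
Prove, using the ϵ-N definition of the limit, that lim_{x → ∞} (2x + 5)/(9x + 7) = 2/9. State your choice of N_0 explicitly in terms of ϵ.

N_0 = (31/81)/ϵ

Let ϵ > 0. We seek N_0 > 0 such that x > N_0 implies |(2x + 5)/(9x + 7) − (2/9)| < ϵ.
(2x + 5)/(9x + 7) − (2/9) = (9(2x + 5) − 2(9x + 7)) / (9(9x + 7)) = 31/(9(9x + 7)).
For x > 0 we have 9x + 7 > 9x, so |(2x + 5)/(9x + 7) − (2/9)| = 31/(9(9x + 7)) < 31/(9·9x) = (31/81)/x.
Thus |(2x + 5)/(9x + 7) − (2/9)| < ϵ whenever x > (31/81)/ϵ.
Take N_0 = (31/81)/ϵ. If x > N_0 then |(2x + 5)/(9x + 7) − (2/9)| < (31/81)/x < ϵ.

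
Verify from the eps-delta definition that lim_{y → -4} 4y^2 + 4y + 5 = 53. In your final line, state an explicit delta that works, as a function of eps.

Let eps > 0 be given. We want delta > 0 such that 0 < |y + 4| < delta implies |(4y^2 + 4y + 5) − 53| < eps.
(4y^2 + 4y + 5) − 53 = 4y^2 + 4y - 48 = (y + 4)(4y - 12).
So |(4y^2 + 4y + 5) − 53| = |y + 4|·|4y - 12|.
Require delta ≤ 1. Then |y + 4| < 1 gives |y| < 5, and by the triangle inequality |4y - 12| ≤ 4·5 + 12 = 32.
Hence |(4y^2 + 4y + 5) − 53| ≤ 32|y + 4| < eps provided |y + 4| < eps/32.
Choosing delta = min(1, eps/32) ensures both conditions, hence |(4y^2 + 4y + 5) − 53| < eps.

delta = min(1, eps/32)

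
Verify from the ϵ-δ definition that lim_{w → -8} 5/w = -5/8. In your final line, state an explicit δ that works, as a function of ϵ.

δ = min(4, (32/5)ϵ)

Let ϵ > 0. We seek δ > 0 such that 0 < |w + 8| < δ implies |5/w + 5/8| < ϵ.
|5/w + 5/8| = 5·|-8 − w|/(8·|w|) = 5|w + 8|/(8|w|).
Restrict δ ≤ 4. Then |w + 8| < 4 gives |w| > 4, so 8|w| > 32.
Then |5/w + 5/8| < 5|w + 8|/32, which is < ϵ when |w + 8| < (32/5)ϵ.
Take δ = min(4, (32/5)ϵ). Then 0 < |w + 8| < δ gives both |w + 8| < 4 and |w + 8| < (32/5)ϵ, so |5/w + 5/8| < ϵ.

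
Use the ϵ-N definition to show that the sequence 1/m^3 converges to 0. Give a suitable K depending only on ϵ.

K = (1/ϵ)^{1/3}

Fix ϵ > 0. For m ≥ 1, |1/m^3 − 0| = 1/m^3.
1/m^3 < ϵ ⇔ m^3 > 1/ϵ ⇔ m > (1/ϵ)^{1/3}.
Take K = (1/ϵ)^{1/3}. Then m > K implies 1/m^3 < ϵ.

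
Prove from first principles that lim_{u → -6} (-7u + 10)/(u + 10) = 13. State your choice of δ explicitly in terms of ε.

Fix ε > 0. We want δ > 0 with 0 < |u + 6| < δ ⇒ |(-7u + 10)/(u + 10) − 13| < ε.
Combining over a common denominator, (-7u + 10)/(u + 10) − 13 = [(-7u + 10)·4 − 52·(u + 10)] / [4·(u + 10)] = -80(u + 6) / (4(u + 10)).
So |(-7u + 10)/(u + 10) − 13| = 80|u + 6| / (4·|u + 10|).
Restrict δ ≤ 2. Then |u + 6| < 2 gives |u + 10| = |(u + 6) + 4| ≥ 4 − 2 = 2.
Hence |(-7u + 10)/(u + 10) − 13| < 80|u + 6|/(4·2) = 10|u + 6|, which is < ε once |u + 6| < (1/10)ε.
Take δ = min(2, (1/10)ε). Then 0 < |u + 6| < δ forces both bounds, so |(-7u + 10)/(u + 10) − 13| < ε.

δ = min(2, (1/10)ε)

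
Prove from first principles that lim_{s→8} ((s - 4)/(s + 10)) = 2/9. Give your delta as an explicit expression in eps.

Let eps > 0 be given. We want delta > 0 with 0 < |s − 8| < delta ⇒ |(s - 4)/(s + 10) − (2/9)| < eps.
Combining over a common denominator, (s - 4)/(s + 10) − (2/9) = [(s - 4)·18 − 4·(s + 10)] / [18·(s + 10)] = 14(s − 8) / (18(s + 10)).
So |(s - 4)/(s + 10) − (2/9)| = 14|s − 8| / (18·|s + 10|).
Restrict delta ≤ 9. Then |s − 8| < 9 gives |s + 10| = |(s − 8) + 18| ≥ 18 − 9 = 9.
Hence |(s - 4)/(s + 10) − (2/9)| < 14|s − 8|/(18·9) = (7/81)|s − 8|, which is < eps once |s − 8| < (81/7)eps.
Take delta = min(9, (81/7)eps). Then 0 < |s − 8| < delta forces both bounds, so |(s - 4)/(s + 10) − (2/9)| < eps.

delta = min(9, (81/7)eps)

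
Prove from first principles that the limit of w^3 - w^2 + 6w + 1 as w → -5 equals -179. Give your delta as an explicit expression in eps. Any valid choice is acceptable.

delta = min(1, eps/108)

Fix eps > 0. We want delta > 0 such that 0 < |w + 5| < delta implies |(w^3 - w^2 + 6w + 1) + 179| < eps.
(w^3 - w^2 + 6w + 1) + 179 = w^3 - w^2 + 6w + 180 = (w + 5)(w^2 - 6w + 36).
So |(w^3 - w^2 + 6w + 1) + 179| = |w + 5|·|w^2 - 6w + 36|.
Require delta ≤ 1. Then |w + 5| < 1 gives |w| < 6, and by the triangle inequality |w^2 - 6w + 36| ≤ 6^2 + 6·6 + 36 = 108.
Hence |(w^3 - w^2 + 6w + 1) + 179| ≤ 108|w + 5| < eps provided |w + 5| < eps/108.
Choosing delta = min(1, eps/108) ensures both conditions, hence |(w^3 - w^2 + 6w + 1) + 179| < eps.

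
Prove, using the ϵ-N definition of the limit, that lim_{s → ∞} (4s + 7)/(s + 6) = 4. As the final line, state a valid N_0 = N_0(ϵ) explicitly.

Let ϵ > 0. We seek N_0 > 0 such that s > N_0 implies |(4s + 7)/(s + 6) − 4| < ϵ.
(4s + 7)/(s + 6) − 4 = ((4s + 7) − 4(s + 6)) / ((s + 6)) = -17/((s + 6)).
For s > 0 we have s + 6 > s, so |(4s + 7)/(s + 6) − 4| = 17/((s + 6)) < 17/(s) = 17/s.
Thus |(4s + 7)/(s + 6) − 4| < ϵ whenever s > 17/ϵ.
Take N_0 = 17/ϵ. If s > N_0 then |(4s + 7)/(s + 6) − 4| < 17/s < ϵ.

N_0 = 17/ϵ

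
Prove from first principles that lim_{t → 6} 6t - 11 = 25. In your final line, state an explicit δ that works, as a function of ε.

δ = ε/6

Fix ε > 0. We need δ > 0 so that 0 < |t − 6| < δ implies |(6t - 11) − 25| < ε.
Since (6t - 11) − 25 = 6(t − 6), we have |(6t - 11) − 25| = 6|t − 6|.
Thus it suffices that |t − 6| < ε/6.
Choosing δ = ε/6 gives |(6t - 11) − 25| = 6|t − 6| < ε whenever |t − 6| < δ.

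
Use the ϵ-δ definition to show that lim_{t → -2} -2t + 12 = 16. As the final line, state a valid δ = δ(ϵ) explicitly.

Suppose ϵ > 0. We need δ > 0 so that 0 < |t + 2| < δ implies |(-2t + 12) − 16| < ϵ.
|(-2t + 12) − 16| = |-2t - 4| = 2|t + 2|.
So 2|t + 2| < ϵ exactly when |t + 2| < ϵ/2.
Take δ = ϵ/2. If 0 < |t + 2| < δ then |(-2t + 12) − 16| = 2|t + 2| < 2·(ϵ/2) = ϵ.

δ = ϵ/2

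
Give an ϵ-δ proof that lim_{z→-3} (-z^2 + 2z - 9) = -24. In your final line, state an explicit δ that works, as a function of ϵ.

Let ϵ > 0. We want δ > 0 such that 0 < |z + 3| < δ implies |(-z^2 + 2z - 9) + 24| < ϵ.
(-z^2 + 2z - 9) + 24 = -z^2 + 2z + 15 = (z + 3)(-z + 5).
So |(-z^2 + 2z - 9) + 24| = |z + 3|·|-z + 5|.
Require δ ≤ 2. Then |z + 3| < 2 gives |z| < 5, and by the triangle inequality |-z + 5| ≤ 5 + 5 = 10.
Hence |(-z^2 + 2z - 9) + 24| ≤ 10|z + 3| < ϵ provided |z + 3| < ϵ/10.
Choosing δ = min(2, ϵ/10) ensures both conditions, hence |(-z^2 + 2z - 9) + 24| < ϵ.

δ = min(2, ϵ/10)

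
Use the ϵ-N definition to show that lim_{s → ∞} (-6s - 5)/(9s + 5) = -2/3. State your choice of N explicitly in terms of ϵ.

N = (5/27)/ϵ

Let ϵ > 0. We seek N > 0 such that s > N implies |(-6s - 5)/(9s + 5) + 2/3| < ϵ.
(-6s - 5)/(9s + 5) + 2/3 = (9(-6s - 5) − (-6)(9s + 5)) / (9(9s + 5)) = -15/(9(9s + 5)).
For s > 0 we have 9s + 5 > 9s, so |(-6s - 5)/(9s + 5) + 2/3| = 15/(9(9s + 5)) < 15/(9·9s) = (5/27)/s.
Thus |(-6s - 5)/(9s + 5) + 2/3| < ϵ whenever s > (5/27)/ϵ.
Take N = (5/27)/ϵ. If s > N then |(-6s - 5)/(9s + 5) + 2/3| < (5/27)/s < ϵ.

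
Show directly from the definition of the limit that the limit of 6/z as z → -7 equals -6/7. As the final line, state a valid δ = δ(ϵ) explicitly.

δ = min(7/2, (49/12)ϵ)

Fix ϵ > 0. We seek δ > 0 such that 0 < |z + 7| < δ implies |6/z + 6/7| < ϵ.
|6/z + 6/7| = 6·|-7 − z|/(7·|z|) = 6|z + 7|/(7|z|).
Require δ ≤ 7/2 so that |z| > 7 − 7/2 = 7/2, hence 7|z| > 49/2.
Then |6/z + 6/7| < 6|z + 7|/(49/2), which is < ϵ when |z + 7| < (49/12)ϵ.
Take δ = min(7/2, (49/12)ϵ). Then 0 < |z + 7| < δ gives both |z + 7| < 7/2 and |z + 7| < (49/12)ϵ, so |6/z + 6/7| < ϵ.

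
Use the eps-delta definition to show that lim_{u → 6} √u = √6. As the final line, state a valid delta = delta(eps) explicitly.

delta = min(6, √6·eps)

Let eps > 0 be given. We want delta > 0 such that 0 < |u − 6| < delta implies |√u − √6| < eps.
Rationalise: √u − √6 = (u − 6)/(√u + √6), so |√u − √6| = |u − 6|/(√u + √6).
Restrict delta ≤ 6 so that |u − 6| < 6 forces u > 0, and then √u + √6 > √6.
Hence |√u − √6| < |u − 6|/√6, which is < eps once |u − 6| < √6·eps.
Take delta = min(6, √6·eps). If 0 < |u − 6| < delta then u > 0 and |√u − √6| < |u − 6|/√6 < eps.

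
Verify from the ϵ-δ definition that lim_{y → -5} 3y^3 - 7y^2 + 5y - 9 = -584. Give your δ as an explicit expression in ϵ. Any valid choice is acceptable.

δ = min(1, ϵ/355)

Let ϵ > 0 be given. We want δ > 0 such that 0 < |y + 5| < δ implies |(3y^3 - 7y^2 + 5y - 9) + 584| < ϵ.
(3y^3 - 7y^2 + 5y - 9) + 584 = 3y^3 - 7y^2 + 5y + 575 = (y + 5)(3y^2 - 22y + 115).
So |(3y^3 - 7y^2 + 5y - 9) + 584| = |y + 5|·|3y^2 - 22y + 115|.
Assume first that |y + 5| < 1, so |y| < 6. Then |3y^2 - 22y + 115| ≤ 3·6^2 + 22·6 + 115 = 355.
Hence |(3y^3 - 7y^2 + 5y - 9) + 584| ≤ 355|y + 5| < ϵ provided |y + 5| < ϵ/355.
Choosing δ = min(1, ϵ/355) ensures both conditions, hence |(3y^3 - 7y^2 + 5y - 9) + 584| < ϵ.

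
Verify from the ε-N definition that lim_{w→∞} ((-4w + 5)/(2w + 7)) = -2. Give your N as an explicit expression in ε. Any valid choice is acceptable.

N = (19/2)/ε

Let ε > 0 be given. We seek N > 0 such that w > N implies |(-4w + 5)/(2w + 7) + 2| < ε.
(-4w + 5)/(2w + 7) + 2 = (2(-4w + 5) − (-4)(2w + 7)) / (2(2w + 7)) = 38/(2(2w + 7)).
For w > 0 we have 2w + 7 > 2w, so |(-4w + 5)/(2w + 7) + 2| = 38/(2(2w + 7)) < 38/(2·2w) = (19/2)/w.
Thus |(-4w + 5)/(2w + 7) + 2| < ε whenever w > (19/2)/ε.
Take N = (19/2)/ε. If w > N then |(-4w + 5)/(2w + 7) + 2| < (19/2)/w < ε.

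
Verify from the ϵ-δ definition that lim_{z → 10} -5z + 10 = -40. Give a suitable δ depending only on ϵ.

δ = ϵ/5

Let ϵ > 0 be given. We need δ > 0 so that 0 < |z − 10| < δ implies |(-5z + 10) + 40| < ϵ.
|(-5z + 10) + 40| = |-5z + 50| = 5|z − 10|.
Thus it suffices that |z − 10| < ϵ/5.
Choosing δ = ϵ/5 gives |(-5z + 10) + 40| = 5|z − 10| < ϵ whenever |z − 10| < δ.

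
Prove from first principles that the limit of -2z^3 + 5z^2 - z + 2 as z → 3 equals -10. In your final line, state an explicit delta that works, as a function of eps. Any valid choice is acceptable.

Fix eps > 0. We want delta > 0 such that 0 < |z − 3| < delta implies |(-2z^3 + 5z^2 - z + 2) + 10| < eps.
(-2z^3 + 5z^2 - z + 2) + 10 = -2z^3 + 5z^2 - z + 12 = (z − 3)(-2z^2 - z - 4).
So |(-2z^3 + 5z^2 - z + 2) + 10| = |z − 3|·|-2z^2 - z - 4|.
Assume first that |z − 3| < 1, so |z| < 4. Then |-2z^2 - z - 4| ≤ 2·4^2 + 4 + 4 = 40.
Hence |(-2z^3 + 5z^2 - z + 2) + 10| ≤ 40|z − 3| < eps provided |z − 3| < eps/40.
Choosing delta = min(1, eps/40) ensures both conditions, hence |(-2z^3 + 5z^2 - z + 2) + 10| < eps.

delta = min(1, eps/40)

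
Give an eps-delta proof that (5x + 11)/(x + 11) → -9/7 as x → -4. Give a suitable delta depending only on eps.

delta = min(7/2, (49/88)eps)

Fix eps > 0. We want delta > 0 with 0 < |x + 4| < delta ⇒ |(5x + 11)/(x + 11) + 9/7| < eps.
Combining over a common denominator, (5x + 11)/(x + 11) + 9/7 = [(5x + 11)·7 − (-9)·(x + 11)] / [7·(x + 11)] = 44(x + 4) / (7(x + 11)).
So |(5x + 11)/(x + 11) + 9/7| = 44|x + 4| / (7·|x + 11|).
Require delta ≤ 7/2, so |x + 11| ≥ |7| − |x + 4| > 7 − 7/2 = 7/2.
Hence |(5x + 11)/(x + 11) + 9/7| < 44|x + 4|/(7·(7/2)) = (88/49)|x + 4|, which is < eps once |x + 4| < (49/88)eps.
Take delta = min(7/2, (49/88)eps). Then 0 < |x + 4| < delta forces both bounds, so |(5x + 11)/(x + 11) + 9/7| < eps.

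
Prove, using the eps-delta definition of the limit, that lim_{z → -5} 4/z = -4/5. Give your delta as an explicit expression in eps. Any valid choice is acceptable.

Fix eps > 0. We seek delta > 0 such that 0 < |z + 5| < delta implies |4/z + 4/5| < eps.
|4/z + 4/5| = 4·|-5 − z|/(5·|z|) = 4|z + 5|/(5|z|).
Require delta ≤ 5/2 so that |z| > 5 − 5/2 = 5/2, hence 5|z| > 25/2.
Then |4/z + 4/5| < 4|z + 5|/(25/2), which is < eps when |z + 5| < (25/8)eps.
Take delta = min(5/2, (25/8)eps). Then 0 < |z + 5| < delta gives both |z + 5| < 5/2 and |z + 5| < (25/8)eps, so |4/z + 4/5| < eps.

delta = min(5/2, (25/8)eps)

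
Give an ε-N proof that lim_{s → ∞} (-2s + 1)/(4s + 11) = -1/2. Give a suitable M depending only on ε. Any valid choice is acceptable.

Let ε > 0. We seek M > 0 such that s > M implies |(-2s + 1)/(4s + 11) + 1/2| < ε.
(-2s + 1)/(4s + 11) + 1/2 = (4(-2s + 1) − (-2)(4s + 11)) / (4(4s + 11)) = 26/(4(4s + 11)).
For s > 0 we have 4s + 11 > 4s, so |(-2s + 1)/(4s + 11) + 1/2| = 26/(4(4s + 11)) < 26/(4·4s) = (13/8)/s.
Thus |(-2s + 1)/(4s + 11) + 1/2| < ε whenever s > (13/8)/ε.
Take M = (13/8)/ε. If s > M then |(-2s + 1)/(4s + 11) + 1/2| < (13/8)/s < ε.

M = (13/8)/ε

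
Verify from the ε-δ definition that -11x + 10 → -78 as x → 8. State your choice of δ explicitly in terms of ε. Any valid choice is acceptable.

δ = ε/11

Let ε > 0. We need δ > 0 so that 0 < |x − 8| < δ implies |(-11x + 10) + 78| < ε.
|(-11x + 10) + 78| = |-11x + 88| = 11|x − 8|.
Thus it suffices that |x − 8| < ε/11.
Choosing δ = ε/11 gives |(-11x + 10) + 78| = 11|x − 8| < ε whenever |x − 8| < δ.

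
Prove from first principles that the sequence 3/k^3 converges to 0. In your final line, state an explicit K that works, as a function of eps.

K = (3/eps)^{1/3}

Let eps > 0 be given. For k ≥ 1, |3/k^3 − 0| = 3/k^3.
3/k^3 < eps ⇔ k^3 > 3/eps ⇔ k > (3/eps)^{1/3}.
Take K = (3/eps)^{1/3}. Then k > K implies 3/k^3 < eps.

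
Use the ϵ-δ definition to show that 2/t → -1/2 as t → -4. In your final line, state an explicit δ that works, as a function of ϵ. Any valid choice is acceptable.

δ = min(2, 4ϵ)

Fix ϵ > 0. We seek δ > 0 such that 0 < |t + 4| < δ implies |2/t + 1/2| < ϵ.
|2/t + 1/2| = 2·|-4 − t|/(4·|t|) = 2|t + 4|/(4|t|).
Require δ ≤ 2 so that |t| > 4 − 2 = 2, hence 4|t| > 8.
Then |2/t + 1/2| < 2|t + 4|/8, which is < ϵ when |t + 4| < 4ϵ.
Take δ = min(2, 4ϵ). Then 0 < |t + 4| < δ gives both |t + 4| < 2 and |t + 4| < 4ϵ, so |2/t + 1/2| < ϵ.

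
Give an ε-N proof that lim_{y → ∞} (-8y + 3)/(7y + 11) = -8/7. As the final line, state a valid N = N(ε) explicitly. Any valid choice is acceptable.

Let ε > 0 be given. We seek N > 0 such that y > N implies |(-8y + 3)/(7y + 11) + 8/7| < ε.
(-8y + 3)/(7y + 11) + 8/7 = (7(-8y + 3) − (-8)(7y + 11)) / (7(7y + 11)) = 109/(7(7y + 11)).
For y > 0 we have 7y + 11 > 7y, so |(-8y + 3)/(7y + 11) + 8/7| = 109/(7(7y + 11)) < 109/(7·7y) = (109/49)/y.
Thus |(-8y + 3)/(7y + 11) + 8/7| < ε whenever y > (109/49)/ε.
Take N = (109/49)/ε. If y > N then |(-8y + 3)/(7y + 11) + 8/7| < (109/49)/y < ε.

N = (109/49)/ε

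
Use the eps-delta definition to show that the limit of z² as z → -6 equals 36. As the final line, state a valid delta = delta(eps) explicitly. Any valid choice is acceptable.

Let eps > 0. We seek delta > 0 with 0 < |z + 6| < delta ⇒ |z² − 36| < eps.
Factor: z² − 36 = (z + 6)(z - 6), so |z² − 36| = |z + 6|·|z - 6|.
Impose delta ≤ 1 so that |z| < 7; then |z - 6| ≤ 13.
Hence |z² − 36| ≤ 13|z + 6|, which is < eps once |z + 6| < eps/13.
Take delta = min(1, eps/13). If 0 < |z + 6| < delta then both bounds hold and |z² − 36| ≤ 13|z + 6| < 13·(eps/13) = eps.

delta = min(1, eps/13)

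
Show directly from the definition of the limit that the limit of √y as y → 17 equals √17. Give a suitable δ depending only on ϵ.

Suppose ϵ > 0. We want δ > 0 such that 0 < |y − 17| < δ implies |√y − √17| < ϵ.
Multiplying by the conjugate, |√y − √17| = |y − 17|/(√y + √17).
Restrict δ ≤ 17 so that |y − 17| < 17 forces y > 0, and then √y + √17 > √17.
Hence |√y − √17| < |y − 17|/√17, which is < ϵ once |y − 17| < √17·ϵ.
Take δ = min(17, √17·ϵ). If 0 < |y − 17| < δ then y > 0 and |√y − √17| < |y − 17|/√17 < ϵ.

δ = min(17, √17·ϵ)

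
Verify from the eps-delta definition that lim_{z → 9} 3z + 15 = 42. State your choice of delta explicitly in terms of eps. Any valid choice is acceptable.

Suppose eps > 0. We need delta > 0 so that 0 < |z − 9| < delta implies |(3z + 15) − 42| < eps.
Since (3z + 15) − 42 = 3(z − 9), we have |(3z + 15) − 42| = 3|z − 9|.
So 3|z − 9| < eps exactly when |z − 9| < eps/3.
Take delta = eps/3. If 0 < |z − 9| < delta then |(3z + 15) − 42| = 3|z − 9| < 3·(eps/3) = eps.

delta = eps/3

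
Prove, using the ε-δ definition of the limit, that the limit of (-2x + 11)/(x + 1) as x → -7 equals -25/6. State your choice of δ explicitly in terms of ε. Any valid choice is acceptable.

Fix ε > 0. We want δ > 0 with 0 < |x + 7| < δ ⇒ |(-2x + 11)/(x + 1) + 25/6| < ε.
Combining over a common denominator, (-2x + 11)/(x + 1) + 25/6 = [(-2x + 11)·(-6) − 25·(x + 1)] / [(-6)·(x + 1)] = -13(x + 7) / ((-6)(x + 1)).
So |(-2x + 11)/(x + 1) + 25/6| = 13|x + 7| / (6·|x + 1|).
Restrict δ ≤ 3. Then |x + 7| < 3 gives |x + 1| = |(x + 7) + (-6)| ≥ 6 − 3 = 3.
Hence |(-2x + 11)/(x + 1) + 25/6| < 13|x + 7|/(6·3) = (13/18)|x + 7|, which is < ε once |x + 7| < (18/13)ε.
Take δ = min(3, (18/13)ε). Then 0 < |x + 7| < δ forces both bounds, so |(-2x + 11)/(x + 1) + 25/6| < ε.

δ = min(3, (18/13)ε)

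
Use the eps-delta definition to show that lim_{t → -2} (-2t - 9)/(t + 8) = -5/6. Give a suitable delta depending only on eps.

Let eps > 0 be given. We want delta > 0 with 0 < |t + 2| < delta ⇒ |(-2t - 9)/(t + 8) + 5/6| < eps.
Combining over a common denominator, (-2t - 9)/(t + 8) + 5/6 = [(-2t - 9)·6 − (-5)·(t + 8)] / [6·(t + 8)] = -7(t + 2) / (6(t + 8)).
So |(-2t - 9)/(t + 8) + 5/6| = 7|t + 2| / (6·|t + 8|).
Require delta ≤ 3, so |t + 8| ≥ |6| − |t + 2| > 6 − 3 = 3.
Hence |(-2t - 9)/(t + 8) + 5/6| < 7|t + 2|/(6·3) = (7/18)|t + 2|, which is < eps once |t + 2| < (18/7)eps.
Take delta = min(3, (18/7)eps). Then 0 < |t + 2| < delta forces both bounds, so |(-2t - 9)/(t + 8) + 5/6| < eps.

delta = min(3, (18/7)eps)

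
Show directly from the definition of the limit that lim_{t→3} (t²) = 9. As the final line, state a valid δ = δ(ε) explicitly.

δ = min(1, ε/7)

Fix ε > 0. We seek δ > 0 with 0 < |t − 3| < δ ⇒ |t² − 9| < ε.
Factor: t² − 9 = (t − 3)(t + 3), so |t² − 9| = |t − 3|·|t + 3|.
Impose δ ≤ 1 so that |t| < 4; then |t + 3| ≤ 7.
Hence |t² − 9| ≤ 7|t − 3|, which is < ε once |t − 3| < ε/7.
Take δ = min(1, ε/7). If 0 < |t − 3| < δ then both bounds hold and |t² − 9| ≤ 7|t − 3| < 7·(ε/7) = ε.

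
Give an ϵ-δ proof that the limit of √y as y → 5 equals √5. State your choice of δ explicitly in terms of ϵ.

Let ϵ > 0. We want δ > 0 such that 0 < |y − 5| < δ implies |√y − √5| < ϵ.
Rationalise: √y − √5 = (y − 5)/(√y + √5), so |√y − √5| = |y − 5|/(√y + √5).
Restrict δ ≤ 5 so that |y − 5| < 5 forces y > 0, and then √y + √5 > √5.
Hence |√y − √5| < |y − 5|/√5, which is < ϵ once |y − 5| < √5·ϵ.
Take δ = min(5, √5·ϵ). If 0 < |y − 5| < δ then y > 0 and |√y − √5| < |y − 5|/√5 < ϵ.

δ = min(5, √5·ϵ)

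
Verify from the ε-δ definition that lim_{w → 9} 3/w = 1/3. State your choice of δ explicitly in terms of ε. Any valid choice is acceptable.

Suppose ε > 0. We seek δ > 0 such that 0 < |w − 9| < δ implies |3/w − (1/3)| < ε.
|3/w − (1/3)| = 3·|9 − w|/(9·|w|) = 3|w − 9|/(9|w|).
Require δ ≤ 9/2 so that |w| > 9 − 9/2 = 9/2, hence 9|w| > 81/2.
Then |3/w − (1/3)| < 3|w − 9|/(81/2), which is < ε when |w − 9| < (27/2)ε.
Take δ = min(9/2, (27/2)ε). Then 0 < |w − 9| < δ gives both |w − 9| < 9/2 and |w − 9| < (27/2)ε, so |3/w − (1/3)| < ε.

δ = min(9/2, (27/2)ε)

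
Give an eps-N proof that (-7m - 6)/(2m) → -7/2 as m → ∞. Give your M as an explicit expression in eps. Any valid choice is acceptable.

M = 3/eps

Let eps > 0. For m ≥ 1, |(-7m - 6)/(2m) + 7/2| = |-12|/(2(2m)) = 12/(2(2m)).
Since 2m ≥ 2m for m ≥ 1, this is ≤ 12/(2·2m) = 3/m.
So |(-7m - 6)/(2m) + 7/2| < eps whenever m > 3/eps.
Take M = 3/eps. If m > M then |(-7m - 6)/(2m) + 7/2| ≤ 3/m < eps.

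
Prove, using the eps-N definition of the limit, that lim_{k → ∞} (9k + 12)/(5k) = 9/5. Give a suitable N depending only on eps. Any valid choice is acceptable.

N = (12/5)/eps

Let eps > 0 be given. For k ≥ 1, |(9k + 12)/(5k) − (9/5)| = |60|/(5(5k)) = 60/(5(5k)).
Since 5k ≥ 5k for k ≥ 1, this is ≤ 60/(5·5k) = (12/5)/k.
So |(9k + 12)/(5k) − (9/5)| < eps whenever k > (12/5)/eps.
Take N = (12/5)/eps. If k > N then |(9k + 12)/(5k) − (9/5)| ≤ (12/5)/k < eps.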